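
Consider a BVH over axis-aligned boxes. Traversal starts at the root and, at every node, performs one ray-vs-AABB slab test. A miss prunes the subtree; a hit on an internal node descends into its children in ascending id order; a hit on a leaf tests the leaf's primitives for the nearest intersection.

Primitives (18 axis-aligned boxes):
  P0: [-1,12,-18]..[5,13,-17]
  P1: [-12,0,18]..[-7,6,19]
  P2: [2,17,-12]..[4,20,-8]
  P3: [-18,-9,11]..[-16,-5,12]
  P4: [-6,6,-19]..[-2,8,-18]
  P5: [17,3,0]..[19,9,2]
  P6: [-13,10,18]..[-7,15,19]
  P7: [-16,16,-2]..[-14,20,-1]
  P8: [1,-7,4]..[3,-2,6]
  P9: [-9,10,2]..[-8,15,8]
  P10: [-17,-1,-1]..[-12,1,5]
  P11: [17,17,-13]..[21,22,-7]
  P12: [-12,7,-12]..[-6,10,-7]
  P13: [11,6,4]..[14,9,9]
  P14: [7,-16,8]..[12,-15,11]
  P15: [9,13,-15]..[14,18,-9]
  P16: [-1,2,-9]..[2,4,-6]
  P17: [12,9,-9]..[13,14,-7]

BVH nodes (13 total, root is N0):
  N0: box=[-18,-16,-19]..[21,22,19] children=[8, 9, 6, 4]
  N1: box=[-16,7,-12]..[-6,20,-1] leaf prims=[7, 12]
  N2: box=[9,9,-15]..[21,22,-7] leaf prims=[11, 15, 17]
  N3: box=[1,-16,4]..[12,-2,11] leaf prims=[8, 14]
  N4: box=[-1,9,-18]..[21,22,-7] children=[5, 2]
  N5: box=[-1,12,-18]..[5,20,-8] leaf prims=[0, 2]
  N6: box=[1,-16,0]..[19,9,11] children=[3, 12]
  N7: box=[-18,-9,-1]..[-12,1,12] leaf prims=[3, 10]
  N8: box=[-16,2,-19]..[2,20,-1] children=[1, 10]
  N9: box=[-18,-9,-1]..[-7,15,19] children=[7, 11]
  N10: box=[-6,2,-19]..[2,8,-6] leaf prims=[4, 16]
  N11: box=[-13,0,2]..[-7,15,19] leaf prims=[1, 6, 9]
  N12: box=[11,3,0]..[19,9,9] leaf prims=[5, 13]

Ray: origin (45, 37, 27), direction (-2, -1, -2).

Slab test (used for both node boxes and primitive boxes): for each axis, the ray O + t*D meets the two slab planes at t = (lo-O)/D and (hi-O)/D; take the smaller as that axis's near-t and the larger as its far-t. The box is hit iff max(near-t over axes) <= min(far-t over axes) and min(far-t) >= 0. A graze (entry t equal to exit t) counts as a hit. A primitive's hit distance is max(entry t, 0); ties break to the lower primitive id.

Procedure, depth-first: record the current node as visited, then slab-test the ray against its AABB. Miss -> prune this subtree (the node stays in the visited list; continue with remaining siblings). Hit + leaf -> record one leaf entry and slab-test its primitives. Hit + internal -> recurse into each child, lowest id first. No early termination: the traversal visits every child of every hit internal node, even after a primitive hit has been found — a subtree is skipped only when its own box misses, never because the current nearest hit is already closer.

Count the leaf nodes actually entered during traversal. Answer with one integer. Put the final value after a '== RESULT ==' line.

Walk:
N0 x:[12,63/2] y:[15,53] z:[4,23] -> hit [15,23], descend [4, 6, 8, 9]
  N4 x:[12,23] y:[15,28] z:[17,45/2] -> hit [17,45/2], descend [2, 5]
    N2 x:[12,18] y:[15,28] z:[17,21] -> hit [17,18] leaf, test {P11(miss), P15(miss), P17(miss)}
    N5 x:[20,23] y:[17,25] z:[35/2,45/2] -> hit [20,45/2] leaf, test {P0(miss), P2(miss)}
  N6 x:[13,22] y:[28,53] z:[8,27/2] -> miss, prune
  N8 x:[43/2,61/2] y:[17,35] z:[14,23] -> hit [43/2,23], descend [1, 10]
    N1 x:[51/2,61/2] y:[17,30] z:[14,39/2] -> miss, prune
    N10 x:[43/2,51/2] y:[29,35] z:[33/2,23] -> miss, prune
  N9 x:[26,63/2] y:[22,46] z:[4,14] -> miss, prune

9 AABB tests over nodes [0, 4, 2, 5, 6, 8, 1, 10, 9]; 2 leaves entered; closest miss.

== RESULT ==
2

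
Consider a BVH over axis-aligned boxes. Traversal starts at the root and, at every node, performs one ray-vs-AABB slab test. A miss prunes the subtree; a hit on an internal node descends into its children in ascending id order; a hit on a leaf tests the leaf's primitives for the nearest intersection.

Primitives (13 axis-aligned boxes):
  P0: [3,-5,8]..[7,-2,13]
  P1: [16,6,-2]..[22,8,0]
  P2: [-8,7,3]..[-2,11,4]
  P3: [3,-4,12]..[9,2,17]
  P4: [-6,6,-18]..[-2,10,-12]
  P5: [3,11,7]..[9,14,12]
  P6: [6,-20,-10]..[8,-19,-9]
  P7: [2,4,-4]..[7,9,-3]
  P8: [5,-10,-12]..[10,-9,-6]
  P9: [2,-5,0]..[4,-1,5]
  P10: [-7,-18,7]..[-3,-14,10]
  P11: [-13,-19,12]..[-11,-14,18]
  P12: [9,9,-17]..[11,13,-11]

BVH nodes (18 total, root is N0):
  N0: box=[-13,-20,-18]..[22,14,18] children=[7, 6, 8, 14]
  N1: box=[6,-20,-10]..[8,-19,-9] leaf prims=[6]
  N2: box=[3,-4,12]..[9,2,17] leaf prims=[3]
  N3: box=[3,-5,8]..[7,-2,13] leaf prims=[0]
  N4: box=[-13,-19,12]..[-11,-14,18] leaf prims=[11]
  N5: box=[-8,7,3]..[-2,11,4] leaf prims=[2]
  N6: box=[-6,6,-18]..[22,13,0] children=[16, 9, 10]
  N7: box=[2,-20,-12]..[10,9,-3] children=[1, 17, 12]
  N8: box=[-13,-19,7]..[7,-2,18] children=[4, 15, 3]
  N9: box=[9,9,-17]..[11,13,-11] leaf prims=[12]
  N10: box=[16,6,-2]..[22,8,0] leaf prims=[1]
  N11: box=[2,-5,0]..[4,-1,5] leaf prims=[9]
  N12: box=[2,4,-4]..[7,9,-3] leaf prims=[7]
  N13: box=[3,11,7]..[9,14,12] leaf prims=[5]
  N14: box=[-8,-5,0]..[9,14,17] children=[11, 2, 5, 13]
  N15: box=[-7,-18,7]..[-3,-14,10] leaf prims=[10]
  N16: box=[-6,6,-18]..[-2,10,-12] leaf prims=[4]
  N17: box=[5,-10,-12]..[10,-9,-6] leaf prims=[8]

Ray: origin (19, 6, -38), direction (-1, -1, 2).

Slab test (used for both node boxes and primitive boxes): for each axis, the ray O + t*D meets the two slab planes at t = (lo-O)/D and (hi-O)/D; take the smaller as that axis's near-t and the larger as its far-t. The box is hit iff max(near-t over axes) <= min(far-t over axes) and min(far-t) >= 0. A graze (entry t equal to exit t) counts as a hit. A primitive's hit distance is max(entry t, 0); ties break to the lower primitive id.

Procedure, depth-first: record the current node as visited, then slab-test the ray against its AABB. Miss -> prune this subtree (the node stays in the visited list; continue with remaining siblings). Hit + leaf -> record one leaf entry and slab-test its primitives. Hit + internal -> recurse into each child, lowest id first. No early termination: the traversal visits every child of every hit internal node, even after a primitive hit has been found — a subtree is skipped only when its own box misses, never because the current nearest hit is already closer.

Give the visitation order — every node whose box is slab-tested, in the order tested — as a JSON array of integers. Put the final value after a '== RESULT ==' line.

Trace the traversal:
N0 x:[-3,32] y:[-8,26] z:[10,28] -> hit [10,26], descend [6, 7, 8, 14]
  N6 x:[-3,25] y:[-7,0] z:[10,19] -> miss, prune
  N7 x:[9,17] y:[-3,26] z:[13,35/2] -> hit [13,17], descend [1, 12, 17]
    N1 x:[11,13] y:[25,26] z:[14,29/2] -> miss, prune
    N12 x:[12,17] y:[-3,2] z:[17,35/2] -> miss, prune
    N17 x:[9,14] y:[15,16] z:[13,16] -> miss, prune
  N8 x:[12,32] y:[8,25] z:[45/2,28] -> hit [45/2,25], descend [3, 4, 15]
    N3 x:[12,16] y:[8,11] z:[23,51/2] -> miss, prune
    N4 x:[30,32] y:[20,25] z:[25,28] -> miss, prune
    N15 x:[22,26] y:[20,24] z:[45/2,24] -> hit [45/2,24] leaf, test {P10@t=45/2}
  N14 x:[10,27] y:[-8,11] z:[19,55/2] -> miss, prune

Summary -> nodes [0, 6, 7, 1, 12, 17, 8, 3, 4, 15, 14]; box-tests=11; leaf-entries=1; first=P10

== RESULT ==
[0, 6, 7, 1, 12, 17, 8, 3, 4, 15, 14]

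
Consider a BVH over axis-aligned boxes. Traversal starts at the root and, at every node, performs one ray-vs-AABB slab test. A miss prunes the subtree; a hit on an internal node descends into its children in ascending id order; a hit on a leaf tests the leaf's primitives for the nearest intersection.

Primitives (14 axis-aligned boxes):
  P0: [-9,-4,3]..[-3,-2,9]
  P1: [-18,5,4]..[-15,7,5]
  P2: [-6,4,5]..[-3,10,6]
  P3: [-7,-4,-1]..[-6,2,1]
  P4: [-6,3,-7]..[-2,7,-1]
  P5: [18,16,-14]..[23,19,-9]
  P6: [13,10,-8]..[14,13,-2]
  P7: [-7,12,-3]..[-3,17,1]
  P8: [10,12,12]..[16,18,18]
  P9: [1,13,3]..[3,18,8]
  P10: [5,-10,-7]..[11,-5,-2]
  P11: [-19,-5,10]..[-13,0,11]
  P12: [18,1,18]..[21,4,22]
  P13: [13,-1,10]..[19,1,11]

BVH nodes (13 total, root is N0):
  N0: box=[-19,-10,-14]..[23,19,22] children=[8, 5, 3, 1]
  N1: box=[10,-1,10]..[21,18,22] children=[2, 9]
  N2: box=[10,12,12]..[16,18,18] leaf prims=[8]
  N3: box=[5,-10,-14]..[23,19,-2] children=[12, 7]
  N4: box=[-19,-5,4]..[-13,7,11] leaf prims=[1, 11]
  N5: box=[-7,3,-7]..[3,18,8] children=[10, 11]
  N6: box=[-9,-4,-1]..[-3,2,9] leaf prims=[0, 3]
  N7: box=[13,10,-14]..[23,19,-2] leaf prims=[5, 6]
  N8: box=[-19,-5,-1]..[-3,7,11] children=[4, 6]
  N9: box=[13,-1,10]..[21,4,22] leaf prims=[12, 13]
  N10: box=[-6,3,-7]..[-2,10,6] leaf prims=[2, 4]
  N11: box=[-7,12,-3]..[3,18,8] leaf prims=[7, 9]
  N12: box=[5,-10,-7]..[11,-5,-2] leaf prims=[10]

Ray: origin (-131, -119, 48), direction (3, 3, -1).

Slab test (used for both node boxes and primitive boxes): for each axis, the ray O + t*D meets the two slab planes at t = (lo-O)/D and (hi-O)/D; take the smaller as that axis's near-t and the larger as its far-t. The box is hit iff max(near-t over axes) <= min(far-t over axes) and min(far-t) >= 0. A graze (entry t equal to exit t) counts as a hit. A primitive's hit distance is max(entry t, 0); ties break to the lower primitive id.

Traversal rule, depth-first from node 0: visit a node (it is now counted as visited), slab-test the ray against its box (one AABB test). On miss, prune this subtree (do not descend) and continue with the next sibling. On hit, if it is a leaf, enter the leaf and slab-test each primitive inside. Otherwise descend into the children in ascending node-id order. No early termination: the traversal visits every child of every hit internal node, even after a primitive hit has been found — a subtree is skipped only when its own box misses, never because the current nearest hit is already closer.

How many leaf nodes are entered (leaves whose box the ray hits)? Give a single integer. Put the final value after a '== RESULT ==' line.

Traverse from the root:
N0 x:[112/3,154/3] y:[109/3,46] z:[26,62] -> hit [112/3,46], descend [1, 3, 5, 8]
  N1 x:[47,152/3] y:[118/3,137/3] z:[26,38] -> miss, prune
  N3 x:[136/3,154/3] y:[109/3,46] z:[50,62] -> miss, prune
  N5 x:[124/3,134/3] y:[122/3,137/3] z:[40,55] -> hit [124/3,134/3], descend [10, 11]
    N10 x:[125/3,43] y:[122/3,43] z:[42,55] -> hit [42,43] leaf, test {P2@t=42, P4(miss)}
    N11 x:[124/3,134/3] y:[131/3,137/3] z:[40,51] -> hit [131/3,134/3] leaf, test {P7(miss), P9@t=44}
  N8 x:[112/3,128/3] y:[38,42] z:[37,49] -> hit [38,42], descend [4, 6]
    N4 x:[112/3,118/3] y:[38,42] z:[37,44] -> hit [38,118/3] leaf, test {P1(miss), P11@t=38}
    N6 x:[122/3,128/3] y:[115/3,121/3] z:[39,49] -> miss, prune

Visited [0, 1, 3, 5, 10, 11, 8, 4, 6]. Tests: 9 box, 3 leaf. Nearest: P11.

== RESULT ==
3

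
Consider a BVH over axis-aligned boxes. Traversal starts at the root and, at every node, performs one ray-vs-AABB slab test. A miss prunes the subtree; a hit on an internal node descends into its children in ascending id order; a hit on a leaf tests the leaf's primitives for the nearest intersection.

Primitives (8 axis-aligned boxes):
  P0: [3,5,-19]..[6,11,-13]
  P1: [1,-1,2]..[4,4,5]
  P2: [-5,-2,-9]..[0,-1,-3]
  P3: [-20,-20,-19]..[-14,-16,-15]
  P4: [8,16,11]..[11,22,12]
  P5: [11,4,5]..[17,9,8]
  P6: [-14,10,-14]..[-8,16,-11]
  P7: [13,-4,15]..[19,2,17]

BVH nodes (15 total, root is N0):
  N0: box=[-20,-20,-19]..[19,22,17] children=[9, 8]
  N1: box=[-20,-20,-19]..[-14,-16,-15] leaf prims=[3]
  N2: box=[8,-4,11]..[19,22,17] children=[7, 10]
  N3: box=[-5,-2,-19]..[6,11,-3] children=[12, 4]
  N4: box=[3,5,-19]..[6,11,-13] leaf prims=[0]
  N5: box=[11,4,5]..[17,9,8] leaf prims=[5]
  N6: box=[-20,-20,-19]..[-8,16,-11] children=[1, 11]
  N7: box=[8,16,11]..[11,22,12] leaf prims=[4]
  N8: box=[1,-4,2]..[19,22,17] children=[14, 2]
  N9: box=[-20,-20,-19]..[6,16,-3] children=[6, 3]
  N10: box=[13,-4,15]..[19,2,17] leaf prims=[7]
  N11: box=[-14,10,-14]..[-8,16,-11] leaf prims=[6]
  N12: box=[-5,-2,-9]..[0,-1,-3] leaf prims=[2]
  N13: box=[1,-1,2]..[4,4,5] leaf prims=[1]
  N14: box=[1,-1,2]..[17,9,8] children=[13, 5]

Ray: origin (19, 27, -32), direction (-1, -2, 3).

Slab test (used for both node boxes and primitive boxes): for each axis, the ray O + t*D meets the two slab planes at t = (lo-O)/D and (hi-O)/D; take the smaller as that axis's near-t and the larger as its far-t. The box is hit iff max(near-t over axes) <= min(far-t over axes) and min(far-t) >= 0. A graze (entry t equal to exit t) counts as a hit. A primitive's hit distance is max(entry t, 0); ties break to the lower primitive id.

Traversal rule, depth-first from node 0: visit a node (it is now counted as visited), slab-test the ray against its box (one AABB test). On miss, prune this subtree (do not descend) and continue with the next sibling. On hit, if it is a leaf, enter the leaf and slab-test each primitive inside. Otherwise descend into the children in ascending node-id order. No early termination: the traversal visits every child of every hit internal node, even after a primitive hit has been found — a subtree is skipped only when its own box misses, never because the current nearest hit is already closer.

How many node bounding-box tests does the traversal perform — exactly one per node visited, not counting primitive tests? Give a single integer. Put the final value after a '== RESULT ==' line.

Trace the traversal:
N0 x:[0,39] y:[5/2,47/2] z:[13/3,49/3] -> hit [13/3,49/3], descend [8, 9]
  N8 x:[0,18] y:[5/2,31/2] z:[34/3,49/3] -> hit [34/3,31/2], descend [2, 14]
    N2 x:[0,11] y:[5/2,31/2] z:[43/3,49/3] -> miss, prune
    N14 x:[2,18] y:[9,14] z:[34/3,40/3] -> hit [34/3,40/3], descend [5, 13]
      N5 x:[2,8] y:[9,23/2] z:[37/3,40/3] -> miss, prune
      N13 x:[15,18] y:[23/2,14] z:[34/3,37/3] -> miss, prune
  N9 x:[13,39] y:[11/2,47/2] z:[13/3,29/3] -> miss, prune

Visited [0, 8, 2, 14, 5, 13, 9]. Tests: 7 box, 0 leaf. Nearest: miss.

== RESULT ==
7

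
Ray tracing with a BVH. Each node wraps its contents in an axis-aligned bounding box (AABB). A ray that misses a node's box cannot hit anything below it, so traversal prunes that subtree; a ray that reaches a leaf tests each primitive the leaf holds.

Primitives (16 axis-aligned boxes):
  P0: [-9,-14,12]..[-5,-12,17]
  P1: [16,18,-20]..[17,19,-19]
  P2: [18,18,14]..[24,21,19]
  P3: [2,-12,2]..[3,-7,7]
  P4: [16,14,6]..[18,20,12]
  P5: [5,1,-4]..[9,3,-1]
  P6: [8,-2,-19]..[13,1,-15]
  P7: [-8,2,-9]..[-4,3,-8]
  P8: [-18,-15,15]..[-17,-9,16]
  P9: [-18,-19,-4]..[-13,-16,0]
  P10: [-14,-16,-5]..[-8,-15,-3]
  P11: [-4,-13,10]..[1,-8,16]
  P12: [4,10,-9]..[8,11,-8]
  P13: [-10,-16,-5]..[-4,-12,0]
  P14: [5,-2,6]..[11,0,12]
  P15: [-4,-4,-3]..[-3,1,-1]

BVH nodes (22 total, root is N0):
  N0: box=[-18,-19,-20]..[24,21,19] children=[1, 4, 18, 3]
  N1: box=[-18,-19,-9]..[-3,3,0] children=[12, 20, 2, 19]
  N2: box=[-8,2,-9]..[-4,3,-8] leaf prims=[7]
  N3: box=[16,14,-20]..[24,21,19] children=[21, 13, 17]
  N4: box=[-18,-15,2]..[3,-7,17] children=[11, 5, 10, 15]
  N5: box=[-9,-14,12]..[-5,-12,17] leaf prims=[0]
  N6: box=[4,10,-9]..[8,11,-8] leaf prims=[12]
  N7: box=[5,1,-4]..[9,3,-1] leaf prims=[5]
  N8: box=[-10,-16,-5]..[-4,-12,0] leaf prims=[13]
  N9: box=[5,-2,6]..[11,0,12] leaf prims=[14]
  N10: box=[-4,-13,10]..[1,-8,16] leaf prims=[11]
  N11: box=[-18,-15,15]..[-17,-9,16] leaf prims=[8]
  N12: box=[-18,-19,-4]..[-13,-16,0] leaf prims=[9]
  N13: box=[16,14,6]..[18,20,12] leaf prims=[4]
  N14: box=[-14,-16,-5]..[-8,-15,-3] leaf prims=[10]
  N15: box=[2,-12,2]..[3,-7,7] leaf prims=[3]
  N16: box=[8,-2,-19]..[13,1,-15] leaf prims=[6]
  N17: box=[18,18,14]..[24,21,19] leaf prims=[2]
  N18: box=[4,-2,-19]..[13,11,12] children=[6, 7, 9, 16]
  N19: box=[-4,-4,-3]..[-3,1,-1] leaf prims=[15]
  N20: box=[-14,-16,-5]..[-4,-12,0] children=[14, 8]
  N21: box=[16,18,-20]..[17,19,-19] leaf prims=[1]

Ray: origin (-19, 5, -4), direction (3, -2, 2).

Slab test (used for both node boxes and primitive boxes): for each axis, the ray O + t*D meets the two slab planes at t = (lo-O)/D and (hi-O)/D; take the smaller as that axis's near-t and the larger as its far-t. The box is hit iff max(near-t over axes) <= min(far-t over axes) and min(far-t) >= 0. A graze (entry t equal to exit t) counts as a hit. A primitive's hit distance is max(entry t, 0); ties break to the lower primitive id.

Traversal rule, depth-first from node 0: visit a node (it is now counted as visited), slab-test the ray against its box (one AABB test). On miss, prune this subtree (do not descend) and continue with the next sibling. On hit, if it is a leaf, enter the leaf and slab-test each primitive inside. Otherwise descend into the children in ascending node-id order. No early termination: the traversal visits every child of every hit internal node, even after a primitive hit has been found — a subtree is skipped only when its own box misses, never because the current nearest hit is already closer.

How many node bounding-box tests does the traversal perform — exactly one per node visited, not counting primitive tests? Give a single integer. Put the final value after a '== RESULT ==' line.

Trace the traversal:
N0 x:[1/3,43/3] y:[-8,12] z:[-8,23/2] -> hit [1/3,23/2], descend [1, 3, 4, 18]
  N1 x:[1/3,16/3] y:[1,12] z:[-5/2,2] -> hit [1,2], descend [2, 12, 19, 20]
    N2 x:[11/3,5] y:[1,3/2] z:[-5/2,-2] -> miss, prune
    N12 x:[1/3,2] y:[21/2,12] z:[0,2] -> miss, prune
    N19 x:[5,16/3] y:[2,9/2] z:[1/2,3/2] -> miss, prune
    N20 x:[5/3,5] y:[17/2,21/2] z:[-1/2,2] -> miss, prune
  N3 x:[35/3,43/3] y:[-8,-9/2] z:[-8,23/2] -> miss, prune
  N4 x:[1/3,22/3] y:[6,10] z:[3,21/2] -> hit [6,22/3], descend [5, 10, 11, 15]
    N5 x:[10/3,14/3] y:[17/2,19/2] z:[8,21/2] -> miss, prune
    N10 x:[5,20/3] y:[13/2,9] z:[7,10] -> miss, prune
    N11 x:[1/3,2/3] y:[7,10] z:[19/2,10] -> miss, prune
    N15 x:[7,22/3] y:[6,17/2] z:[3,11/2] -> miss, prune
  N18 x:[23/3,32/3] y:[-3,7/2] z:[-15/2,8] -> miss, prune

order=[0, 1, 2, 12, 19, 20, 3, 4, 5, 10, 11, 15, 18]  |boxes|=13  |leaves|=0  hit=miss

== RESULT ==
13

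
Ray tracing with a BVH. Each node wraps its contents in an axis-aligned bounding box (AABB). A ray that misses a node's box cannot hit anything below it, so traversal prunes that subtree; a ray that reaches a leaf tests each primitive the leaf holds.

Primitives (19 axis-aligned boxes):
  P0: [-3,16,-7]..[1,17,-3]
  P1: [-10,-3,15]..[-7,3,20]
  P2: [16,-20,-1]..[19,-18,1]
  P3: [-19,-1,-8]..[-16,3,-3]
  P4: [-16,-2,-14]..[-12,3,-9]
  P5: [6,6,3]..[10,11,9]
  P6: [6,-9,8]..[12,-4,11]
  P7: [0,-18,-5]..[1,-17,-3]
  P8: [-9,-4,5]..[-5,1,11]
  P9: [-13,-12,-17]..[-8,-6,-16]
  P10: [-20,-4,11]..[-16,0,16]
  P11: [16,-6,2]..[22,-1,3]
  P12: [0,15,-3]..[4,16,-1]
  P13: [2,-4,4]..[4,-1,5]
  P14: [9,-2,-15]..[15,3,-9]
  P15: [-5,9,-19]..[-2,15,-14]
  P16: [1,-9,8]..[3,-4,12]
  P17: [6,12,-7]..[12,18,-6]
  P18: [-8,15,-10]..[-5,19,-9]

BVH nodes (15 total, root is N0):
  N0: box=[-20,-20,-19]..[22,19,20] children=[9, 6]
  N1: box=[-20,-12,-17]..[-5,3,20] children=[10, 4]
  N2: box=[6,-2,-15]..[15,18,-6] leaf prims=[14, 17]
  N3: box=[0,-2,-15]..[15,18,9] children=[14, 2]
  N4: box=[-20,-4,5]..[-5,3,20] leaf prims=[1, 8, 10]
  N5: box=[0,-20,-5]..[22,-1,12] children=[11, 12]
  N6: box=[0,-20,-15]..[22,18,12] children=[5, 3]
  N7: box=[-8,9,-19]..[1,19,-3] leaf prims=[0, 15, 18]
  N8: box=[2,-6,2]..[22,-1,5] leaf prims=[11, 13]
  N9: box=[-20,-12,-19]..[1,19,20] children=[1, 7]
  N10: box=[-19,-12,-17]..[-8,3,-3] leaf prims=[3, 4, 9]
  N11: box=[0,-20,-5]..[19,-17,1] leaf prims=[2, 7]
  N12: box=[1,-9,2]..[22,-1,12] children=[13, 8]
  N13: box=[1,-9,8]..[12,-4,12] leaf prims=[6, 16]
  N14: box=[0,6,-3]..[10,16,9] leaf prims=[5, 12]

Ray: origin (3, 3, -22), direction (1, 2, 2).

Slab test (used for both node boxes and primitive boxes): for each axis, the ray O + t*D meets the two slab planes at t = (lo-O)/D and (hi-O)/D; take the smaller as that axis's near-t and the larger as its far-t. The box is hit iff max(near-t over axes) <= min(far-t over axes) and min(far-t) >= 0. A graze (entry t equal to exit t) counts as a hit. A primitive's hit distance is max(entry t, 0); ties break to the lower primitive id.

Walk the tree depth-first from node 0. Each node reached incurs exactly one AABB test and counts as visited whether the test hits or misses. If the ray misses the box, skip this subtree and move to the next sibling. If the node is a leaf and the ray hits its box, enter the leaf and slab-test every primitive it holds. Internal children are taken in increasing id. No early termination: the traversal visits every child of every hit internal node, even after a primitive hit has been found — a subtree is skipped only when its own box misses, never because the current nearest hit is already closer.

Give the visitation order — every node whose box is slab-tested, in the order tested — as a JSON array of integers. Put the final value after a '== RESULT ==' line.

Trace the traversal:
N0 x:[-23,19] y:[-23/2,8] z:[3/2,21] -> hit [3/2,8], descend [6, 9]
  N6 x:[-3,19] y:[-23/2,15/2] z:[7/2,17] -> hit [7/2,15/2], descend [3, 5]
    N3 x:[-3,12] y:[-5/2,15/2] z:[7/2,31/2] -> hit [7/2,15/2], descend [2, 14]
      N2 x:[3,12] y:[-5/2,15/2] z:[7/2,8] -> hit [7/2,15/2] leaf, test {P14(miss), P17@t=15/2}
      N14 x:[-3,7] y:[3/2,13/2] z:[19/2,31/2] -> miss, prune
    N5 x:[-3,19] y:[-23/2,-2] z:[17/2,17] -> miss, prune
  N9 x:[-23,-2] y:[-15/2,8] z:[3/2,21] -> miss, prune

Visited [0, 6, 3, 2, 14, 5, 9]. Tests: 7 box, 1 leaf. Nearest: P17.

== RESULT ==
[0, 6, 3, 2, 14, 5, 9]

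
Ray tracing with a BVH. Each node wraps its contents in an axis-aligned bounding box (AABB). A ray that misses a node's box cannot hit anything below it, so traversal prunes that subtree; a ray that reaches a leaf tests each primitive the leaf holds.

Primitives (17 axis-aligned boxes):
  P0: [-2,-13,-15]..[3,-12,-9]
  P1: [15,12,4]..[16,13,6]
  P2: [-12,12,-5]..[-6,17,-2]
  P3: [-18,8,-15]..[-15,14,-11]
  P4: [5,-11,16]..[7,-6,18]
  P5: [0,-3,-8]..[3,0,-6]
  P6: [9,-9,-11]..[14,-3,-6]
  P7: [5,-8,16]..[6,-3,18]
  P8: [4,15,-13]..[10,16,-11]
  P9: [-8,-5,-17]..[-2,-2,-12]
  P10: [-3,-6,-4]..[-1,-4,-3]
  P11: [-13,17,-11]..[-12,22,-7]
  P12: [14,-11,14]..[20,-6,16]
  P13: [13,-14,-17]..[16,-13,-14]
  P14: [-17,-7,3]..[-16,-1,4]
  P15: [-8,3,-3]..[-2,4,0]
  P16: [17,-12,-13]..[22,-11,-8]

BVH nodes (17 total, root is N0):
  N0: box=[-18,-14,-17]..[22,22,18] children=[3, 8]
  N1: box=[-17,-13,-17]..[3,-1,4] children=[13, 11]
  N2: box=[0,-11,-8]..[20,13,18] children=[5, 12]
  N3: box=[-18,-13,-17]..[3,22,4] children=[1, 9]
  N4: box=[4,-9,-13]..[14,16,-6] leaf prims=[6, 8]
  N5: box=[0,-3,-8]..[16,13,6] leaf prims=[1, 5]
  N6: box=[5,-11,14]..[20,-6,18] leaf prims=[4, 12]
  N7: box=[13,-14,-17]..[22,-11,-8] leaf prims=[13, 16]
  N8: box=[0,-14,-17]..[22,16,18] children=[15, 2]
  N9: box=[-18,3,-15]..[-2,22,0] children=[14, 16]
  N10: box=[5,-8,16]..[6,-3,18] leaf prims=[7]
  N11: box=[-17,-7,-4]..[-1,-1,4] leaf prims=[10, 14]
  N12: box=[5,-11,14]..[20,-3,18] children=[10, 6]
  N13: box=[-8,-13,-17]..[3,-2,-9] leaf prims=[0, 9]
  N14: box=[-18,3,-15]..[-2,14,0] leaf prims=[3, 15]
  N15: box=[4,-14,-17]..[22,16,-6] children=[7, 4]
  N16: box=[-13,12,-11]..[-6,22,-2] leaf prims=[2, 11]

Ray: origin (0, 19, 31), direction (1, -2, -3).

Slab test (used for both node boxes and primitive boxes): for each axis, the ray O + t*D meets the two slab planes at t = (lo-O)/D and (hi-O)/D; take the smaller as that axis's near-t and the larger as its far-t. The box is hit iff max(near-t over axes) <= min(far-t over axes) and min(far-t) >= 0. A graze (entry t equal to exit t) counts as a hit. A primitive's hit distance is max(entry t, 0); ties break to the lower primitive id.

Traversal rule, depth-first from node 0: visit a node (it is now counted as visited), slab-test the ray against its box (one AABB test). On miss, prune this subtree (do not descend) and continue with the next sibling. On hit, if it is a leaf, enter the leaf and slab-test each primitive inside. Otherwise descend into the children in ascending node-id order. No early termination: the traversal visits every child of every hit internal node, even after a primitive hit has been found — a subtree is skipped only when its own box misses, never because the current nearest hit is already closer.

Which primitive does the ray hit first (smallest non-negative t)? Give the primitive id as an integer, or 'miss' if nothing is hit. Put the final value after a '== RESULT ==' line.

Traverse from the root:
N0 x:[-18,22] y:[-3/2,33/2] z:[13/3,16] -> hit [13/3,16], descend [3, 8]
  N3 x:[-18,3] y:[-3/2,16] z:[9,16] -> miss, prune
  N8 x:[0,22] y:[3/2,33/2] z:[13/3,16] -> hit [13/3,16], descend [2, 15]
    N2 x:[0,20] y:[3,15] z:[13/3,13] -> hit [13/3,13], descend [5, 12]
      N5 x:[0,16] y:[3,11] z:[25/3,13] -> hit [25/3,11] leaf, test {P1(miss), P5(miss)}
      N12 x:[5,20] y:[11,15] z:[13/3,17/3] -> miss, prune
    N15 x:[4,22] y:[3/2,33/2] z:[37/3,16] -> hit [37/3,16], descend [4, 7]
      N4 x:[4,14] y:[3/2,14] z:[37/3,44/3] -> hit [37/3,14] leaf, test {P6@t=37/3, P8(miss)}
      N7 x:[13,22] y:[15,33/2] z:[13,16] -> hit [15,16] leaf, test {P13@t=16, P16(miss)}

Visited [0, 3, 8, 2, 5, 12, 15, 4, 7]. Tests: 9 box, 3 leaf. Nearest: P6.

== RESULT ==
6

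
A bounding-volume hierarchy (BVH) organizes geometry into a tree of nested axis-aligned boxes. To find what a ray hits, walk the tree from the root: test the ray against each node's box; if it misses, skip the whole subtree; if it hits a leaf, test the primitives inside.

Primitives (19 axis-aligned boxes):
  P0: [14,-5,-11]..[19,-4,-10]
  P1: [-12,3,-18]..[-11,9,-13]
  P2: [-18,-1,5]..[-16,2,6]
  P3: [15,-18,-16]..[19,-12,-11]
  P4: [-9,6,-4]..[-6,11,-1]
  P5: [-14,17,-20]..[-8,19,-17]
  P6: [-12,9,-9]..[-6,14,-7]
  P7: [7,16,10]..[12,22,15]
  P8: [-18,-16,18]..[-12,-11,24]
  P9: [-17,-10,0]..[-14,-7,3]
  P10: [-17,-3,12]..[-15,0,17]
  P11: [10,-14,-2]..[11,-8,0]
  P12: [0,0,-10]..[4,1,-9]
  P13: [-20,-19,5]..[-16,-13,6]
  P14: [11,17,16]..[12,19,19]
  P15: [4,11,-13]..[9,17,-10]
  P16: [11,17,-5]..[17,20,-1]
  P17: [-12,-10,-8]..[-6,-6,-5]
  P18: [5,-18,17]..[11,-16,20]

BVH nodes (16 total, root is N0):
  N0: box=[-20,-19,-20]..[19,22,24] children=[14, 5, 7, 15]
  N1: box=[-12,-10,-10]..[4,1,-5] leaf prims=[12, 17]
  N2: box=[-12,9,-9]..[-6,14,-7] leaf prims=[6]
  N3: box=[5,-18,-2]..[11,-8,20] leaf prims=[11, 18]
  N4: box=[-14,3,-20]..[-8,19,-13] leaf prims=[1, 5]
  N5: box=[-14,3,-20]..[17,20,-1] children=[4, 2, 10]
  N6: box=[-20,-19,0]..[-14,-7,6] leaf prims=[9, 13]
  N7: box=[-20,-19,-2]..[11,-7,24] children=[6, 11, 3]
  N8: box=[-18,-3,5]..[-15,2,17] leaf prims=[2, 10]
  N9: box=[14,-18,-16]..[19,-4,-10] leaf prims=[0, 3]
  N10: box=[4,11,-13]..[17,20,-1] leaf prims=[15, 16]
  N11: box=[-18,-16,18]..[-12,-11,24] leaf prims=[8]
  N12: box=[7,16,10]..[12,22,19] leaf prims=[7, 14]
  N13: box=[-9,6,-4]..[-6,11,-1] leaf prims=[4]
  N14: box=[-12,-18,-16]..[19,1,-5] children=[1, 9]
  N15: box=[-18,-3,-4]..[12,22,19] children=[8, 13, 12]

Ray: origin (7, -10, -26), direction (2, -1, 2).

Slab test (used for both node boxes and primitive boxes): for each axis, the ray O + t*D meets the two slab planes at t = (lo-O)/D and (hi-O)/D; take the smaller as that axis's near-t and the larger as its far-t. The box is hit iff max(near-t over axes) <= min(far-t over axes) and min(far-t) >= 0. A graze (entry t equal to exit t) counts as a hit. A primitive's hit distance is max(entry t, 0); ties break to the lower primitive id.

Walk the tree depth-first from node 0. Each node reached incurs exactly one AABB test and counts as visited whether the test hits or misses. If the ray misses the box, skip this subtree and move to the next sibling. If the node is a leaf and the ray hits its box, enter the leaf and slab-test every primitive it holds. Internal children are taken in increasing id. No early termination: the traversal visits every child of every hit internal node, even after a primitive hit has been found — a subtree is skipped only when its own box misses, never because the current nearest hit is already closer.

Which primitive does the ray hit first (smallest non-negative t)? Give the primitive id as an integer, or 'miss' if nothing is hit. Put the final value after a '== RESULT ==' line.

Walk:
N0 x:[-27/2,6] y:[-32,9] z:[3,25] -> hit [3,6], descend [5, 7, 14, 15]
  N5 x:[-21/2,5] y:[-30,-13] z:[3,25/2] -> miss, prune
  N7 x:[-27/2,2] y:[-3,9] z:[12,25] -> miss, prune
  N14 x:[-19/2,6] y:[-11,8] z:[5,21/2] -> hit [5,6], descend [1, 9]
    N1 x:[-19/2,-3/2] y:[-11,0] z:[8,21/2] -> miss, prune
    N9 x:[7/2,6] y:[-6,8] z:[5,8] -> hit [5,6] leaf, test {P0(miss), P3@t=5}
  N15 x:[-25/2,5/2] y:[-32,-7] z:[11,45/2] -> miss, prune

7 AABB tests over nodes [0, 5, 7, 14, 1, 9, 15]; 1 leaf entered; closest P3.

== RESULT ==
3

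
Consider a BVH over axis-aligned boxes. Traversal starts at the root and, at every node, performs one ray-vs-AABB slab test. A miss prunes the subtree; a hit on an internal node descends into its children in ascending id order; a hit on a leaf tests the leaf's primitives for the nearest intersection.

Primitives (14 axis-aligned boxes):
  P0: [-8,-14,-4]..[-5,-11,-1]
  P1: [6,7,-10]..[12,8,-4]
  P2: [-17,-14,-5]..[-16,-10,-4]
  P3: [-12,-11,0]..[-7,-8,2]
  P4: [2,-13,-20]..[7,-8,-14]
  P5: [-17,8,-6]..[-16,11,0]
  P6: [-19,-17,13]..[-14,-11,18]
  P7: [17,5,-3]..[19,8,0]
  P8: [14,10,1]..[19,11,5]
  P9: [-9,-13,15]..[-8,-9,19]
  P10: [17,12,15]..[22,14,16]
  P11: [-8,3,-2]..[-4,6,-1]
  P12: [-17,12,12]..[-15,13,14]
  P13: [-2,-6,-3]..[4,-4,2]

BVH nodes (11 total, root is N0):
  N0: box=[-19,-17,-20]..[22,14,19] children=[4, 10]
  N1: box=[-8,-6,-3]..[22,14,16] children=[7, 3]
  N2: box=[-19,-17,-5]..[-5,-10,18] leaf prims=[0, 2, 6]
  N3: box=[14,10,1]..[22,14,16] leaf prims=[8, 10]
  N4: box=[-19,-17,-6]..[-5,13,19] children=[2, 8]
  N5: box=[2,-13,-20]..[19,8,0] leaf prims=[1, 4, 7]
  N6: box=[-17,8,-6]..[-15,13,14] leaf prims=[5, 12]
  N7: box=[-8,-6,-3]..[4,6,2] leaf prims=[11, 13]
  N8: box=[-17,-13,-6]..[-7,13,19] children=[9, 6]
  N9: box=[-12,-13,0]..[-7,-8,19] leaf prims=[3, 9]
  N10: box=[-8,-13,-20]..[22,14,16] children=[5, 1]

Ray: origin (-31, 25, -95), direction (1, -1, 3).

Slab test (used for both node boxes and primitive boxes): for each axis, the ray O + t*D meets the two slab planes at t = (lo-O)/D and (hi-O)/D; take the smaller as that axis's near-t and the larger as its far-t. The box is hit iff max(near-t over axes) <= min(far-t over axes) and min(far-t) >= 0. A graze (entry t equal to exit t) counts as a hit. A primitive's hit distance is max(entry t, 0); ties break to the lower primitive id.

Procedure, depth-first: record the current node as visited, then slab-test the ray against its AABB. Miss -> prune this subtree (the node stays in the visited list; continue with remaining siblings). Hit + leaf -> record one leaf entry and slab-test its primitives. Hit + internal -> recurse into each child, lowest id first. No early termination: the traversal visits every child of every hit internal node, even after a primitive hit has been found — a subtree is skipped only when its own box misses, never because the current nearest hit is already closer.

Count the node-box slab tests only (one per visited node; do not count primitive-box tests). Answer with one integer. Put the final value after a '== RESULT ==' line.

Traverse from the root:
N0 x:[12,53] y:[11,42] z:[25,38] -> hit [25,38], descend [4, 10]
  N4 x:[12,26] y:[12,42] z:[89/3,38] -> miss, prune
  N10 x:[23,53] y:[11,38] z:[25,37] -> hit [25,37], descend [1, 5]
    N1 x:[23,53] y:[11,31] z:[92/3,37] -> hit [92/3,31], descend [3, 7]
      N3 x:[45,53] y:[11,15] z:[32,37] -> miss, prune
      N7 x:[23,35] y:[19,31] z:[92/3,97/3] -> hit [92/3,31] leaf, test {P11(miss), P13@t=92/3}
    N5 x:[33,50] y:[17,38] z:[25,95/3] -> miss, prune

7 AABB tests over nodes [0, 4, 10, 1, 3, 7, 5]; 1 leaf entered; closest P13.

== RESULT ==
7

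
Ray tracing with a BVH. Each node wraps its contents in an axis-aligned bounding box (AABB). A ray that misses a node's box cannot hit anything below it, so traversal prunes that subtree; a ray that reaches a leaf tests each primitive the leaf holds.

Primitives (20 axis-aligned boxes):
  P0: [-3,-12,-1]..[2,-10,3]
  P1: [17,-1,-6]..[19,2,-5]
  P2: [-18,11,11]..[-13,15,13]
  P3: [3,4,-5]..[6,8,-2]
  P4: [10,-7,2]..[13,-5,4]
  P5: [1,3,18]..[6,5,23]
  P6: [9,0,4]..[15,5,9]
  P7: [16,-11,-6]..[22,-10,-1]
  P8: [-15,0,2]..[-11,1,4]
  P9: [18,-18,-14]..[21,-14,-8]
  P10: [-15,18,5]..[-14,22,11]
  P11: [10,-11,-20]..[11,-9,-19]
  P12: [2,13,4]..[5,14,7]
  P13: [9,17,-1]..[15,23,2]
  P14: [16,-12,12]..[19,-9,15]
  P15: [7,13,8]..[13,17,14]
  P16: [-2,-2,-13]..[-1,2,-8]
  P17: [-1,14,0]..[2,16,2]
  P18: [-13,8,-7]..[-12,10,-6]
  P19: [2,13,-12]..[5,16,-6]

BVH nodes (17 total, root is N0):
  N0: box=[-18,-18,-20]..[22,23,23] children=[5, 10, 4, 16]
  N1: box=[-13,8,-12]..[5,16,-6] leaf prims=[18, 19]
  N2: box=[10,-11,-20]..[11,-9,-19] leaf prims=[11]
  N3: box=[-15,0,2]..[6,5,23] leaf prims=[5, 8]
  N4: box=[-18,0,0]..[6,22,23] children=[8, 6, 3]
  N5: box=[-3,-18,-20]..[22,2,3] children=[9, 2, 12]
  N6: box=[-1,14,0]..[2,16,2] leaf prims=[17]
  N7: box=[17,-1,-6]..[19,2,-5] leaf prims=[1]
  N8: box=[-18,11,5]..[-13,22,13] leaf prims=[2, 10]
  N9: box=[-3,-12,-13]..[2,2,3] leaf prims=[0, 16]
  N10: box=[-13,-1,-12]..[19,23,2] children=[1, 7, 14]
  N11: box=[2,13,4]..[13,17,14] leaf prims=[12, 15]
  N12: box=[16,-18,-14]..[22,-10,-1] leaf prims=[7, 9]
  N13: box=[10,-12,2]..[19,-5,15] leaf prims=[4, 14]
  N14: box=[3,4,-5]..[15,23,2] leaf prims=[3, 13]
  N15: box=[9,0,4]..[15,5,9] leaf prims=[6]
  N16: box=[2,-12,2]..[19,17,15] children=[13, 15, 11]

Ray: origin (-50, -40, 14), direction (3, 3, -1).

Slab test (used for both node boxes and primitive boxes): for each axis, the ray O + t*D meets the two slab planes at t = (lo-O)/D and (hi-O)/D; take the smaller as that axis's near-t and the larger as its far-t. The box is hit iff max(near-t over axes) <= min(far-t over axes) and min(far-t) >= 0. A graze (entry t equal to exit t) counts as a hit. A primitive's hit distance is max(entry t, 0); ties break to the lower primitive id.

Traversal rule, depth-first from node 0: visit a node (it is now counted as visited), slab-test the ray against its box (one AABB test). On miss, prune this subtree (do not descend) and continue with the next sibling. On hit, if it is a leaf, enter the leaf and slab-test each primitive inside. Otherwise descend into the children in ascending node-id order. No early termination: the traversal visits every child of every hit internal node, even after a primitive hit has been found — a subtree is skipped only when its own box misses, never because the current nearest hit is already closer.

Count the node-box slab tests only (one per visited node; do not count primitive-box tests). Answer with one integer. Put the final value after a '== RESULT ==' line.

Traverse from the root:
N0 x:[32/3,24] y:[22/3,21] z:[-9,34] -> hit [32/3,21], descend [4, 5, 10, 16]
  N4 x:[32/3,56/3] y:[40/3,62/3] z:[-9,14] -> hit [40/3,14], descend [3, 6, 8]
    N3 x:[35/3,56/3] y:[40/3,15] z:[-9,12] -> miss, prune
    N6 x:[49/3,52/3] y:[18,56/3] z:[12,14] -> miss, prune
    N8 x:[32/3,37/3] y:[17,62/3] z:[1,9] -> miss, prune
  N5 x:[47/3,24] y:[22/3,14] z:[11,34] -> miss, prune
  N10 x:[37/3,23] y:[13,21] z:[12,26] -> hit [13,21], descend [1, 7, 14]
    N1 x:[37/3,55/3] y:[16,56/3] z:[20,26] -> miss, prune
    N7 x:[67/3,23] y:[13,14] z:[19,20] -> miss, prune
    N14 x:[53/3,65/3] y:[44/3,21] z:[12,19] -> hit [53/3,19] leaf, test {P3(miss), P13(miss)}
  N16 x:[52/3,23] y:[28/3,19] z:[-1,12] -> miss, prune

11 AABB tests over nodes [0, 4, 3, 6, 8, 5, 10, 1, 7, 14, 16]; 1 leaf entered; closest miss.

== RESULT ==
11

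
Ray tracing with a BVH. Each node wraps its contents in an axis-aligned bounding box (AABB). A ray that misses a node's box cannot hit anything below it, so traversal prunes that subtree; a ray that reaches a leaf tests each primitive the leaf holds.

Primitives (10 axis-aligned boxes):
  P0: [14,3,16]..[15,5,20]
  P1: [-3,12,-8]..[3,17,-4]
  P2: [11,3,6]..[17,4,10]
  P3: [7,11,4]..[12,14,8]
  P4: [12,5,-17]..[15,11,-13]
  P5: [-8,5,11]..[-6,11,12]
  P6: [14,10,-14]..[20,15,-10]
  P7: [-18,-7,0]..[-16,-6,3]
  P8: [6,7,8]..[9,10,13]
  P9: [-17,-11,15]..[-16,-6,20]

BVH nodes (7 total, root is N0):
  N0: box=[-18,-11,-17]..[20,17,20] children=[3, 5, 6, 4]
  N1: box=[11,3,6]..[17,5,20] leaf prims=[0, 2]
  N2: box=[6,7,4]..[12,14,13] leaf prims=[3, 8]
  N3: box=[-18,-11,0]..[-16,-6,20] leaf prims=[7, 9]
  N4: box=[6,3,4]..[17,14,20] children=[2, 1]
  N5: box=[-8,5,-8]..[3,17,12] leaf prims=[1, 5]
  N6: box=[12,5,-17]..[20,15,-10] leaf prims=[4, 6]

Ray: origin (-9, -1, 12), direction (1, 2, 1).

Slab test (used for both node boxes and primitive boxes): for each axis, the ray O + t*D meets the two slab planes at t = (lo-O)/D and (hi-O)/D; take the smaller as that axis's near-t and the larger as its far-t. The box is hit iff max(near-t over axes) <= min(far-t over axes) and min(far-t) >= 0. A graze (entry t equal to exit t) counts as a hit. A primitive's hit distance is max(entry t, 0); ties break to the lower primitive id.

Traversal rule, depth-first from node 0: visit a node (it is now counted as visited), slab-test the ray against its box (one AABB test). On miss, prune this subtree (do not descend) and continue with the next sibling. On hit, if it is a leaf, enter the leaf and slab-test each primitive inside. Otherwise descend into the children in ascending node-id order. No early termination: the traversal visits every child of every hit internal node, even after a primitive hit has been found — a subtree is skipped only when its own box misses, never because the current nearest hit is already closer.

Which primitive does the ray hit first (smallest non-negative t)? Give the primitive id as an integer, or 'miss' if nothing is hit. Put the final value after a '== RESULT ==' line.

Traverse from the root:
N0 x:[-9,29] y:[-5,9] z:[-29,8] -> hit [-5,8], descend [3, 4, 5, 6]
  N3 x:[-9,-7] y:[-5,-5/2] z:[-12,8] -> miss, prune
  N4 x:[15,26] y:[2,15/2] z:[-8,8] -> miss, prune
  N5 x:[1,12] y:[3,9] z:[-20,0] -> miss, prune
  N6 x:[21,29] y:[3,8] z:[-29,-22] -> miss, prune

order=[0, 3, 4, 5, 6]  |boxes|=5  |leaves|=0  hit=miss

== RESULT ==
miss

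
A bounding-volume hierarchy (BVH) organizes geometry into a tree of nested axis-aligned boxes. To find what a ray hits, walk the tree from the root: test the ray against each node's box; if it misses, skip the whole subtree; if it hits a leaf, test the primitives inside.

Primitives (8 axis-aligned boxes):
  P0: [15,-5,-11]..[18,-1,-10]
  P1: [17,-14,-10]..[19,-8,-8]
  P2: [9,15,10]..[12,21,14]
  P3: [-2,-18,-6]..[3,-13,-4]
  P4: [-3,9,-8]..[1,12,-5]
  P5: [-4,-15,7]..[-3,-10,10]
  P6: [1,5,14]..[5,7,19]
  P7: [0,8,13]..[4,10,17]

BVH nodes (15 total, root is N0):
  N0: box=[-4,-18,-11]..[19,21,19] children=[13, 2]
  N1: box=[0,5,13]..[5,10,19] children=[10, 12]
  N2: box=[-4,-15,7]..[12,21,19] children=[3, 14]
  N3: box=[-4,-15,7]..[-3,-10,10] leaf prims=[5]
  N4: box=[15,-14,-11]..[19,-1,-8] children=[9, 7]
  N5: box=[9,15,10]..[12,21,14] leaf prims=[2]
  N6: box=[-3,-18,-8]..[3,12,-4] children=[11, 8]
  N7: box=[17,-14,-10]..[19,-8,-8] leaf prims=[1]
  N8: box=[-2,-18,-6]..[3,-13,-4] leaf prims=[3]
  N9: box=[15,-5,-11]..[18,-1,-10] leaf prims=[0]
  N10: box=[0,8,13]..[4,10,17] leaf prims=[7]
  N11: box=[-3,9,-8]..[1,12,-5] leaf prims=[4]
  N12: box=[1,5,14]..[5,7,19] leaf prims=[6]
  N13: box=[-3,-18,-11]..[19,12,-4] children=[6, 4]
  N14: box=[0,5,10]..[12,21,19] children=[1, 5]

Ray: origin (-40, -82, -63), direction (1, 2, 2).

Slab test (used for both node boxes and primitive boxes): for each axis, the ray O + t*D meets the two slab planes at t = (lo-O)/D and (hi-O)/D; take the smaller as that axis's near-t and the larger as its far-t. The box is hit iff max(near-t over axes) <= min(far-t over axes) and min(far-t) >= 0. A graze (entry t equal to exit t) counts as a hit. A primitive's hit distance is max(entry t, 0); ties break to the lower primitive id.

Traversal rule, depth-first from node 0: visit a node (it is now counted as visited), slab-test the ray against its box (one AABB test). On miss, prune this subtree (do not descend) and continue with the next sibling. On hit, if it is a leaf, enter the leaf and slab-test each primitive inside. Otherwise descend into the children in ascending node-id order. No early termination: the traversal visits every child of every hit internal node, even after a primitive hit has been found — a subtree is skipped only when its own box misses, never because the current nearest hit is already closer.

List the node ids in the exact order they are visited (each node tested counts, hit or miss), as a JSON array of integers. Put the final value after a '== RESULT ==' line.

Trace the traversal:
N0 x:[36,59] y:[32,103/2] z:[26,41] -> hit [36,41], descend [2, 13]
  N2 x:[36,52] y:[67/2,103/2] z:[35,41] -> hit [36,41], descend [3, 14]
    N3 x:[36,37] y:[67/2,36] z:[35,73/2] -> hit [36,36] leaf, test {P5@t=36}
    N14 x:[40,52] y:[87/2,103/2] z:[73/2,41] -> miss, prune
  N13 x:[37,59] y:[32,47] z:[26,59/2] -> miss, prune

5 AABB tests over nodes [0, 2, 3, 14, 13]; 1 leaf entered; closest P5.

== RESULT ==
[0, 2, 3, 14, 13]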